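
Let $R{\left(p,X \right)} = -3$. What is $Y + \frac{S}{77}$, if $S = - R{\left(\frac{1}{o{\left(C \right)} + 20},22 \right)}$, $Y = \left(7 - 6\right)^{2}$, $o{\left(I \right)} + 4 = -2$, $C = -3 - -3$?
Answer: $\frac{80}{77} \approx 1.039$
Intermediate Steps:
$C = 0$ ($C = -3 + 3 = 0$)
$o{\left(I \right)} = -6$ ($o{\left(I \right)} = -4 - 2 = -6$)
$Y = 1$ ($Y = 1^{2} = 1$)
$S = 3$ ($S = \left(-1\right) \left(-3\right) = 3$)
$Y + \frac{S}{77} = 1 + \frac{3}{77} = \frac{80}{77}$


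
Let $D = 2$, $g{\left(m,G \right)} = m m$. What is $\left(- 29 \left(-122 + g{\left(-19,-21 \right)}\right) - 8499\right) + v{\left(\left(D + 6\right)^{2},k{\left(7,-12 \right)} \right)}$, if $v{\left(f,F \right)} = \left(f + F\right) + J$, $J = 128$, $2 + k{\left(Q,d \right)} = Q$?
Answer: $-15233$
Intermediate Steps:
$k{\left(Q,d \right)} = -2 + Q$
$g{\left(m,G \right)} = m^{2}$
$v{\left(f,F \right)} = 128 + F + f$ ($v{\left(f,F \right)} = \left(f + F\right) + 128 = \left(F + f\right) + 128 = 128 + F + f$)
$\left(- 29 \left(-122 + g{\left(-19,-21 \right)}\right) - 8499\right) + v{\left(\left(D + 6\right)^{2},k{\left(7,-12 \right)} \right)} = \left(- 29 \left(-122 + \left(-19\right)^{2}\right) - 8499\right) + \left(128 + \left(-2 + 7\right) + \left(2 + 6\right)^{2}\right) = \left(- 29 \left(-122 + 361\right) - 8499\right) + \left(128 + 5 + 8^{2}\right) = \left(\left(-29\right) 239 - 8499\right) + \left(128 + 5 + 64\right) = \left(-6931 - 8499\right) + 197 = -15430 + 197 = -15233$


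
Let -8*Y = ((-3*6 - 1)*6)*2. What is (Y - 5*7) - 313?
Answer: -639/2 ≈ -319.50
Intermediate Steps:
Y = 57/2 (Y = -(-3*6 - 1)*6*2/8 = -(-18 - 1)*6*2/8 = -(-19*6)*2/8 = -(-57)*2/4 = -⅛*(-228) = 57/2 ≈ 28.500)
(Y - 5*7) - 313 = (57/2 - 5*7) - 313 = (57/2 - 35) - 313 = -13/2 - 313 = -639/2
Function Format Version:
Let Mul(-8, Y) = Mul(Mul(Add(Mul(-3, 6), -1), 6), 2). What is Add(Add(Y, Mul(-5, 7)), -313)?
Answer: Rational(-639, 2) ≈ -319.50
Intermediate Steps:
Y = Rational(57, 2) (Y = Mul(Rational(-1, 8), Mul(Mul(Add(Mul(-3, 6), -1), 6), 2)) = Mul(Rational(-1, 8), Mul(Mul(Add(-18, -1), 6), 2)) = Mul(Rational(-1, 8), Mul(Mul(-19, 6), 2)) = Mul(Rational(-1, 8), Mul(-114, 2)) = Mul(Rational(-1, 8), -228) = Rational(57, 2) ≈ 28.500)
Add(Add(Y, Mul(-5, 7)), -313) = Add(Add(Rational(57, 2), Mul(-5, 7)), -313) = Add(Add(Rational(57, 2), -35), -313) = Add(Rational(-13, 2), -313) = Rational(-639, 2)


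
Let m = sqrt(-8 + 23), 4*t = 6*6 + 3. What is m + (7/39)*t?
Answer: 7/4 + sqrt(15) ≈ 5.6230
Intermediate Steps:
t = 39/4 (t = (6*6 + 3)/4 = (36 + 3)/4 = (1/4)*39 = 39/4 ≈ 9.7500)
m = sqrt(15) ≈ 3.8730
m + (7/39)*t = sqrt(15) + (7/39)*(39/4) = sqrt(15) + 7/4 = 7/4 + sqrt(15)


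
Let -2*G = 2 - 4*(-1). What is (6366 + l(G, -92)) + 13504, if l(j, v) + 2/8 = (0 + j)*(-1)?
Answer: 79491/4 ≈ 19873.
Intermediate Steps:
G = -3 (G = -(2 - 4*(-1))/2 = -(2 + 4)/2 = -1/2*6 = -3)
l(j, v) = -1/4 - j (l(j, v) = -1/4 + (0 + j)*(-1) = -1/4 + j*(-1) = -1/4 - j)
(6366 + l(G, -92)) + 13504 = (6366 + (-1/4 - 1*(-3))) + 13504 = (6366 + (-1/4 + 3)) + 13504 = (6366 + 11/4) + 13504 = 25475/4 + 13504 = 79491/4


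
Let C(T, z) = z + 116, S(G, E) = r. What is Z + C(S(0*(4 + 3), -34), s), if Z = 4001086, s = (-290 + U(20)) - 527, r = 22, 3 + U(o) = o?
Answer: 4000402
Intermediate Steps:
U(o) = -3 + o
s = -800 (s = (-290 + (-3 + 20)) - 527 = (-290 + 17) - 527 = -273 - 527 = -800)
S(G, E) = 22
C(T, z) = 116 + z
Z + C(S(0*(4 + 3), -34), s) = 4001086 + (116 - 800) = 4001086 - 684 = 4000402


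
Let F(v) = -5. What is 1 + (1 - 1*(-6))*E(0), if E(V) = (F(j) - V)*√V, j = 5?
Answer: 1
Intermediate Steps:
E(V) = √V*(-5 - V) (E(V) = (-5 - V)*√V = √V*(-5 - V))
1 + (1 - 1*(-6))*E(0) = 1 + (1 - 1*(-6))*(√0*(-5 - 1*0)) = 1 + (1 + 6)*(0*(-5 + 0)) = 1 + 7*(0*(-5)) = 1 + 7*0 = 1 + 0 = 1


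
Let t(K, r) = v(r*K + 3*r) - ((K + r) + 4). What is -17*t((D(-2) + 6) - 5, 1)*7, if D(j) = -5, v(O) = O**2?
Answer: 0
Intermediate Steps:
t(K, r) = -4 + (3*r + K*r)**2 - K - r (t(K, r) = (r*K + 3*r)**2 - ((K + r) + 4) = (K*r + 3*r)**2 - (4 + K + r) = (3*r + K*r)**2 + (-4 - K - r) = -4 + (3*r + K*r)**2 - K - r)
-17*t((D(-2) + 6) - 5, 1)*7 = -17*(-4 - ((-5 + 6) - 5) - 1*1 + 1**2*(3 + ((-5 + 6) - 5))**2)*7 = -17*(-4 - (1 - 5) - 1 + 1*(3 + (1 - 5))**2)*7 = -17*(-4 - 1*(-4) - 1 + 1*(3 - 4)**2)*7 = -17*(-4 + 4 - 1 + 1*(-1)**2)*7 = -17*(-4 + 4 - 1 + 1*1)*7 = -17*(-4 + 4 - 1 + 1)*7 = -17*0*7 = 0*7 = 0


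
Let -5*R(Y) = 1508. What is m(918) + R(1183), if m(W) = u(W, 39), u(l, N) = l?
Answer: 3082/5 ≈ 616.40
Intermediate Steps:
m(W) = W
R(Y) = -1508/5 (R(Y) = -⅕*1508 = -1508/5)
m(918) + R(1183) = 918 - 1508/5 = 3082/5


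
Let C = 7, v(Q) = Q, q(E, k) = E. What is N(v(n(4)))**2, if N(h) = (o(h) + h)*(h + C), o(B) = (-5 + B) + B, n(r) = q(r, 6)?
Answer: 5929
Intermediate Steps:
n(r) = r
o(B) = -5 + 2*B
N(h) = (-5 + 3*h)*(7 + h) (N(h) = ((-5 + 2*h) + h)*(h + 7) = (-5 + 3*h)*(7 + h))
N(v(n(4)))**2 = (-35 + 3*4**2 + 16*4)**2 = (-35 + 3*16 + 64)**2 = (-35 + 48 + 64)**2 = 77**2 = 5929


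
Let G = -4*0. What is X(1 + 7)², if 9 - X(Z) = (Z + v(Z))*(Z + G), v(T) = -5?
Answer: 225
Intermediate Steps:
G = 0
X(Z) = 9 - Z*(-5 + Z) (X(Z) = 9 - (Z - 5)*(Z + 0) = 9 - (-5 + Z)*Z = 9 - Z*(-5 + Z))
X(1 + 7)² = (9 - (1 + 7)² + 5*(1 + 7))² = (9 - 1*8² + 5*8)² = (9 - 1*64 + 40)² = (9 - 64 + 40)² = (-15)² = 225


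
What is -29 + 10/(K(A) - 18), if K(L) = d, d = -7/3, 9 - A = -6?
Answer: -1799/61 ≈ -29.492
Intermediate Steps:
A = 15 (A = 9 - 1*(-6) = 9 + 6 = 15)
d = -7/3 (d = -7*⅓ = -7/3 ≈ -2.3333)
K(L) = -7/3
-29 + 10/(K(A) - 18) = -29 + 10/(-7/3 - 18) = -29 + 10/(-61/3) = -29 - 3/61*10 = -29 - 30/61 = -1799/61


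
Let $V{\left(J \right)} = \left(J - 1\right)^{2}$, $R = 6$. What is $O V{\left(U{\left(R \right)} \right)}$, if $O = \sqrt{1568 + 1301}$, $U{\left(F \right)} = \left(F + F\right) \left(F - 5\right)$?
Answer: $121 \sqrt{2869} \approx 6481.1$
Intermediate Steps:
$U{\left(F \right)} = 2 F \left(-5 + F\right)$
$V{\left(J \right)} = \left(-1 + J\right)^{2}$
$O = \sqrt{2869} \approx 53.563$
$O V{\left(U{\left(R \right)} \right)} = \sqrt{2869} \left(-1 + 2 \cdot 6 \left(-5 + 6\right)\right)^{2} = \sqrt{2869} \left(-1 + 2 \cdot 6 \cdot 1\right)^{2} = \sqrt{2869} \left(-1 + 12\right)^{2} = \sqrt{2869} \cdot 11^{2} = \sqrt{2869} \cdot 121 = 121 \sqrt{2869}$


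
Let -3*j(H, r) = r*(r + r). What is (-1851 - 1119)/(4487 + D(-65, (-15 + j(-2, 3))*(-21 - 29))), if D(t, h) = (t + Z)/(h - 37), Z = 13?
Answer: -334290/505031 ≈ -0.66192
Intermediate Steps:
j(H, r) = -2*r**2/3 (j(H, r) = -r*(r + r)/3 = -r*2*r/3 = -2*r**2/3)
D(t, h) = (13 + t)/(-37 + h) (D(t, h) = (t + 13)/(h - 37) = (13 + t)/(-37 + h))
(-1851 - 1119)/(4487 + D(-65, (-15 + j(-2, 3))*(-21 - 29))) = (-1851 - 1119)/(4487 + (13 - 65)/(-37 + (-15 - 2/3*3**2)*(-21 - 29))) = -2970/(4487 - 52/(-37 + (-15 - 2/3*9)*(-50))) = -2970/(4487 - 52/(-37 + (-15 - 6)*(-50))) = -2970/(4487 - 52/(-37 - 21*(-50))) = -2970/(4487 - 52/(-37 + 1050)) = -2970/(4487 - 52/1013) = -2970/4545279/1013 = -2970*1013/4545279 = -334290/505031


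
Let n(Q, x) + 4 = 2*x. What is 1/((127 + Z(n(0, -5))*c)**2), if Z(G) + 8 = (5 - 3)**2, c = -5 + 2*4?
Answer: 1/13225 ≈ 7.5614e-5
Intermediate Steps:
n(Q, x) = -4 + 2*x
c = 3 (c = -5 + 8 = 3)
Z(G) = -4 (Z(G) = -8 + (5 - 3)**2 = -8 + 2**2 = -8 + 4 = -4)
1/((127 + Z(n(0, -5))*c)**2) = 1/((127 - 4*3)**2) = 1/((127 - 12)**2) = 1/(115**2) = 1/13225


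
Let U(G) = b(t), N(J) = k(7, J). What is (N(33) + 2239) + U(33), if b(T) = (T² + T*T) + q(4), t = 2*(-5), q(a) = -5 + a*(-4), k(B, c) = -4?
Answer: 2414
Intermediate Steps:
N(J) = -4
q(a) = -5 - 4*a
t = -10
b(T) = -21 + 2*T² (b(T) = (T² + T*T) + (-5 - 4*4) = (T² + T²) + (-5 - 16) = 2*T² - 21 = -21 + 2*T²)
U(G) = 179 (U(G) = -21 + 2*(-10)² = -21 + 2*100 = -21 + 200 = 179)
(N(33) + 2239) + U(33) = (-4 + 2239) + 179 = 2235 + 179 = 2414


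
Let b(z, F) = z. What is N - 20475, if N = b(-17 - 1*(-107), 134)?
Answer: -20385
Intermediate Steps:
N = 90 (N = -17 - 1*(-107) = -17 + 107 = 90)
N - 20475 = 90 - 20475 = -20385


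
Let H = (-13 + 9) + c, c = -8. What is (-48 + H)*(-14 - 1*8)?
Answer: 1320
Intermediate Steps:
H = -12 (H = (-13 + 9) - 8 = -4 - 8 = -12)
(-48 + H)*(-14 - 1*8) = (-48 - 12)*(-14 - 1*8) = -60*(-14 - 8) = -60*(-22) = 1320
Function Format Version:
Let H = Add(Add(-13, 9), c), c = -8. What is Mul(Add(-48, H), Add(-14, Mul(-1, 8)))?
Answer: 1320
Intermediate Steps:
H = -12 (H = Add(Add(-13, 9), -8) = Add(-4, -8) = -12)
Mul(Add(-48, H), Add(-14, Mul(-1, 8))) = Mul(Add(-48, -12), Add(-14, Mul(-1, 8))) = Mul(-60, Add(-14, -8)) = Mul(-60, -22) = 1320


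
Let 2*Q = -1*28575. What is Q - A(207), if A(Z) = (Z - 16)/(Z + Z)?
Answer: -2957608/207 ≈ -14288.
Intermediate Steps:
A(Z) = (-16 + Z)/(2*Z) (A(Z) = (-16 + Z)/((2*Z)) = (-16 + Z)*(1/(2*Z)) = (-16 + Z)/(2*Z))
Q = -28575/2 (Q = (-1*28575)/2 = (½)*(-28575) = -28575/2 ≈ -14288.)
Q - A(207) = -28575/2 - (-16 + 207)/(2*207) = -28575/2 - 191/(2*207) = -28575/2 - 1*191/414 = -28575/2 - 191/414 = -2957608/207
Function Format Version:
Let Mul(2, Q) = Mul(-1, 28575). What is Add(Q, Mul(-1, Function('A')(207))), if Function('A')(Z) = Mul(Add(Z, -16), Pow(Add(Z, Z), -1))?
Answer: Rational(-2957608, 207) ≈ -14288.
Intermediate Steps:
Function('A')(Z) = Mul(Rational(1, 2), Pow(Z, -1), Add(-16, Z)) (Function('A')(Z) = Mul(Add(-16, Z), Pow(Mul(2, Z), -1)) = Mul(Add(-16, Z), Mul(Rational(1, 2), Pow(Z, -1))) = Mul(Rational(1, 2), Pow(Z, -1), Add(-16, Z)))
Q = Rational(-28575, 2) (Q = Mul(Rational(1, 2), Mul(-1, 28575)) = Mul(Rational(1, 2), -28575) = Rational(-28575, 2) ≈ -14288.)
Add(Q, Mul(-1, Function('A')(207))) = Add(Rational(-28575, 2), Mul(-1, Mul(Rational(1, 2), Pow(207, -1), Add(-16, 207)))) = Add(Rational(-28575, 2), Mul(-1, Mul(Rational(1, 2), Rational(1, 207), 191))) = Add(Rational(-28575, 2), Mul(-1, Rational(191, 414))) = Add(Rational(-28575, 2), Rational(-191, 414)) = Rational(-2957608, 207)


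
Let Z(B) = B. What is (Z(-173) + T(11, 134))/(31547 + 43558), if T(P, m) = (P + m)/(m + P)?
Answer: -172/75105 ≈ -0.0022901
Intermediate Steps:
T(P, m) = 1 (T(P, m) = (P + m)/(P + m) = 1)
(Z(-173) + T(11, 134))/(31547 + 43558) = (-173 + 1)/(31547 + 43558) = -172/75105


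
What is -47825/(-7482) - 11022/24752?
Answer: 275324449/46298616 ≈ 5.9467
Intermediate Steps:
-47825/(-7482) - 11022/24752 = -47825*(-1/7482) - 11022*1/24752 = 47825/7482 - 5511/12376 = 275324449/46298616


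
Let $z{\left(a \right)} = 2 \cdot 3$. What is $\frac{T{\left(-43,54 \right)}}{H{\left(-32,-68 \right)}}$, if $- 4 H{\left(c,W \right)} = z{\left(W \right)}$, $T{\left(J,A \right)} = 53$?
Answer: $- \frac{106}{3} \approx -35.333$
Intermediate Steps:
$z{\left(a \right)} = 6$
$H{\left(c,W \right)} = - \frac{3}{2}$ ($H{\left(c,W \right)} = \left(- \frac{1}{4}\right) 6 = - \frac{3}{2}$)
$\frac{T{\left(-43,54 \right)}}{H{\left(-32,-68 \right)}} = \frac{53}{- \frac{3}{2}} = 53 \left(- \frac{2}{3}\right) = - \frac{106}{3}$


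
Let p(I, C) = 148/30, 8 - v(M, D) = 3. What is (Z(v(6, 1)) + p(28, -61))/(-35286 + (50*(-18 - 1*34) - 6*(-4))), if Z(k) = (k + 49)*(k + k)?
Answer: -4087/283965 ≈ -0.014393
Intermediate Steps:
v(M, D) = 5 (v(M, D) = 8 - 1*3 = 8 - 3 = 5)
p(I, C) = 74/15 (p(I, C) = 148*(1/30) = 74/15)
Z(k) = 2*k*(49 + k) (Z(k) = (49 + k)*(2*k) = 2*k*(49 + k))
(Z(v(6, 1)) + p(28, -61))/(-35286 + (50*(-18 - 1*34) - 6*(-4))) = (2*5*(49 + 5) + 74/15)/(-35286 + (50*(-18 - 1*34) - 6*(-4))) = (2*5*54 + 74/15)/(-35286 + (50*(-18 - 34) + 24)) = (540 + 74/15)/(-35286 + (50*(-52) + 24)) = 8174/(15*(-35286 + (-2600 + 24))) = 8174/(15*(-35286 - 2576)) = (8174/15)/(-37862) = (8174/15)*(-1/37862) = -4087/283965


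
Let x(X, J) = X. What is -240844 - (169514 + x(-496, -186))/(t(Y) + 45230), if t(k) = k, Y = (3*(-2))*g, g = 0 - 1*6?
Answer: -5451106761/22633 ≈ -2.4085e+5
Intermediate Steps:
g = -6 (g = 0 - 6 = -6)
Y = 36 (Y = (3*(-2))*(-6) = -6*(-6) = 36)
-240844 - (169514 + x(-496, -186))/(t(Y) + 45230) = -240844 - (169514 - 496)/(36 + 45230) = -240844 - 169018/45266 = -240844 - 1*84509/22633 = -240844 - 84509/22633 = -5451106761/22633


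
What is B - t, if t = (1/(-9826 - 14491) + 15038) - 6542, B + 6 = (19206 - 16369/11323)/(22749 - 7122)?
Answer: -36576776830013720/4302759917157 ≈ -8500.8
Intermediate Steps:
B = -844213957/176944521 (B = -6 + (19206 - 16369/11323)/(22749 - 7122) = -6 + (19206 - 16369*1/11323)/15627 = -6 + (19206 - 16369/11323)*(1/15627) = -6 + (217453169/11323)*(1/15627) = -6 + 217453169/176944521 = -844213957/176944521 ≈ -4.7711)
t = 206597231/24317 (t = (1/(-24317) + 15038) - 6542 = (-1/24317 + 15038) - 6542 = 365679045/24317 - 6542 = 206597231/24317 ≈ 8496.0)
B - t = -844213957/176944521 - 1*206597231/24317 = -844213957/176944521 - 206597231/24317 = -36576776830013720/4302759917157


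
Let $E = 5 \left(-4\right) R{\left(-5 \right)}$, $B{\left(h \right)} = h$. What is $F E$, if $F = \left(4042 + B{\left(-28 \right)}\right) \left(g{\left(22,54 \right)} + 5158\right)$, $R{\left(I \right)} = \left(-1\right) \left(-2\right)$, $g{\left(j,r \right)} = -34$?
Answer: $-822709440$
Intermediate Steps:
$R{\left(I \right)} = 2$
$F = 20567736$ ($F = \left(4042 - 28\right) \left(-34 + 5158\right) = 4014 \cdot 5124 = 20567736$)
$E = -40$ ($E = 5 \left(-4\right) 2 = \left(-20\right) 2 = -40$)
$F E = 20567736 \left(-40\right) = -822709440$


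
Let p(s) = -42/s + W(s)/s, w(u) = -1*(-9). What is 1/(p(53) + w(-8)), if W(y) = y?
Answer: 53/488 ≈ 0.10861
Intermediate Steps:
w(u) = 9
p(s) = 1 - 42/s (p(s) = -42/s + s/s = -42/s + 1 = 1 - 42/s)
1/(p(53) + w(-8)) = 1/((-42 + 53)/53 + 9) = 1/((1/53)*11 + 9) = 1/(11/53 + 9) = 1/(488/53) = 53/488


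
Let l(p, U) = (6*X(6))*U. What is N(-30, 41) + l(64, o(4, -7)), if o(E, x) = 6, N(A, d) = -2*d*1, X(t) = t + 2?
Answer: 206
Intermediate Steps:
X(t) = 2 + t
N(A, d) = -2*d
l(p, U) = 48*U (l(p, U) = (6*(2 + 6))*U = (6*8)*U = 48*U)
N(-30, 41) + l(64, o(4, -7)) = -2*41 + 48*6 = -82 + 288 = 206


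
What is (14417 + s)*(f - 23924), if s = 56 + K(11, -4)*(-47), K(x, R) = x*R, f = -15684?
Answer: -655155928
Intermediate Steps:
K(x, R) = R*x
s = 2124 (s = 56 - 4*11*(-47) = 56 - 44*(-47) = 56 + 2068 = 2124)
(14417 + s)*(f - 23924) = (14417 + 2124)*(-15684 - 23924) = 16541*(-39608) = -655155928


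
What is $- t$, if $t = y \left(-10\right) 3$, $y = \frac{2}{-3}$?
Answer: $-20$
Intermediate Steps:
$y = - \frac{2}{3}$ ($y = 2 \left(- \frac{1}{3}\right) = - \frac{2}{3} \approx -0.66667$)
$t = 20$ ($t = \left(- \frac{2}{3}\right) \left(-10\right) 3 = \frac{20}{3} \cdot 3 = 20$)
$- t = \left(-1\right) 20 = -20$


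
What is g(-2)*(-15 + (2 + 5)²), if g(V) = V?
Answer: -68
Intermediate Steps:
g(-2)*(-15 + (2 + 5)²) = -2*(-15 + (2 + 5)²) = -2*(-15 + 7²) = -2*(-15 + 49) = -2*34 = -68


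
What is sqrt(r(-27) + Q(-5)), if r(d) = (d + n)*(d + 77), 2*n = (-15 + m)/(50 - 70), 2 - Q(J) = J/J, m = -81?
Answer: I*sqrt(1229) ≈ 35.057*I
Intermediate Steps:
Q(J) = 1 (Q(J) = 2 - J/J = 2 - 1*1 = 2 - 1 = 1)
n = 12/5 (n = ((-15 - 81)/(50 - 70))/2 = (-96/(-20))/2 = (-96*(-1/20))/2 = (1/2)*(24/5) = 12/5 ≈ 2.4000)
r(d) = (77 + d)*(12/5 + d) (r(d) = (d + 12/5)*(d + 77) = (12/5 + d)*(77 + d) = (77 + d)*(12/5 + d))
sqrt(r(-27) + Q(-5)) = sqrt((924/5 + (-27)**2 + (397/5)*(-27)) + 1) = sqrt((924/5 + 729 - 10719/5) + 1) = sqrt(-1230 + 1) = sqrt(-1229) = I*sqrt(1229)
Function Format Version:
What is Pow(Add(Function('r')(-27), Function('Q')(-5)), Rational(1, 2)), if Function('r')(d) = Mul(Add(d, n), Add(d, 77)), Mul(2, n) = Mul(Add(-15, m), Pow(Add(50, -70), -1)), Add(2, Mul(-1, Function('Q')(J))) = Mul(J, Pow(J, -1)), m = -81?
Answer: Mul(I, Pow(1229, Rational(1, 2))) ≈ Mul(35.057, I)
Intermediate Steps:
Function('Q')(J) = 1 (Function('Q')(J) = Add(2, Mul(-1, Mul(J, Pow(J, -1)))) = Add(2, Mul(-1, 1)) = Add(2, -1) = 1)
n = Rational(12, 5) (n = Mul(Rational(1, 2), Mul(Add(-15, -81), Pow(Add(50, -70), -1))) = Mul(Rational(1, 2), Mul(-96, Pow(-20, -1))) = Mul(Rational(1, 2), Mul(-96, Rational(-1, 20))) = Mul(Rational(1, 2), Rational(24, 5)) = Rational(12, 5) ≈ 2.4000)
Function('r')(d) = Mul(Add(77, d), Add(Rational(12, 5), d)) (Function('r')(d) = Mul(Add(d, Rational(12, 5)), Add(d, 77)) = Mul(Add(Rational(12, 5), d), Add(77, d)) = Mul(Add(77, d), Add(Rational(12, 5), d)))
Pow(Add(Function('r')(-27), Function('Q')(-5)), Rational(1, 2)) = Pow(Add(Add(Rational(924, 5), Pow(-27, 2), Mul(Rational(397, 5), -27)), 1), Rational(1, 2)) = Pow(Add(Add(Rational(924, 5), 729, Rational(-10719, 5)), 1), Rational(1, 2)) = Pow(Add(-1230, 1), Rational(1, 2)) = Pow(-1229, Rational(1, 2)) = Mul(I, Pow(1229, Rational(1, 2)))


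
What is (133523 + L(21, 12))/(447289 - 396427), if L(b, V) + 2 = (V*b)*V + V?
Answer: 45519/16954 ≈ 2.6849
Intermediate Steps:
L(b, V) = -2 + V + b*V**2 (L(b, V) = -2 + ((V*b)*V + V) = -2 + (b*V**2 + V) = -2 + (V + b*V**2) = -2 + V + b*V**2)
(133523 + L(21, 12))/(447289 - 396427) = (133523 + (-2 + 12 + 21*12**2))/(447289 - 396427) = (133523 + (-2 + 12 + 21*144))/50862 = (133523 + (-2 + 12 + 3024))*(1/50862) = (133523 + 3034)*(1/50862) = 136557*(1/50862) = 45519/16954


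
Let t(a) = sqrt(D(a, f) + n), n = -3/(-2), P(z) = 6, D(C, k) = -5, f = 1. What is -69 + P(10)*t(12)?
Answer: -69 + 3*I*sqrt(14) ≈ -69.0 + 11.225*I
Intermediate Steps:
n = 3/2 (n = -3*(-1/2) = 3/2 ≈ 1.5000)
t(a) = I*sqrt(14)/2 (t(a) = sqrt(-5 + 3/2) = sqrt(-7/2) = I*sqrt(14)/2)
-69 + P(10)*t(12) = -69 + 6*(I*sqrt(14)/2) = -69 + 3*I*sqrt(14)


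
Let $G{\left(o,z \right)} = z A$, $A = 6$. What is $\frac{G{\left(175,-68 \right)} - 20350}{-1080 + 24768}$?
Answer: $- \frac{10379}{11844} \approx -0.87631$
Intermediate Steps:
$G{\left(o,z \right)} = 6 z$ ($G{\left(o,z \right)} = z 6 = 6 z$)
$\frac{G{\left(175,-68 \right)} - 20350}{-1080 + 24768} = \frac{6 \left(-68\right) - 20350}{-1080 + 24768} = \frac{-408 - 20350}{23688} = \left(-20758\right) \frac{1}{23688} = - \frac{10379}{11844}$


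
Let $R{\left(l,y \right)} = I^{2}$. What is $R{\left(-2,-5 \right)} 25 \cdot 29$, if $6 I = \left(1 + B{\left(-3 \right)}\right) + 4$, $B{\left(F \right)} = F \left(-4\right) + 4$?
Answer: $\frac{35525}{4} \approx 8881.3$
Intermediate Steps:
$B{\left(F \right)} = 4 - 4 F$ ($B{\left(F \right)} = - 4 F + 4 = 4 - 4 F$)
$I = \frac{7}{2}$ ($I = \frac{\left(1 + \left(4 - -12\right)\right) + 4}{6} = \frac{\left(1 + \left(4 + 12\right)\right) + 4}{6} = \frac{\left(1 + 16\right) + 4}{6} = \frac{17 + 4}{6} = \frac{1}{6} \cdot 21 = \frac{7}{2} \approx 3.5$)
$R{\left(l,y \right)} = \frac{49}{4}$ ($R{\left(l,y \right)} = \left(\frac{7}{2}\right)^{2} = \frac{49}{4}$)
$R{\left(-2,-5 \right)} 25 \cdot 29 = \frac{49}{4} \cdot 25 \cdot 29 = \frac{1225}{4} \cdot 29 = \frac{35525}{4}$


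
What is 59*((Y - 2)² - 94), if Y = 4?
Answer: -5310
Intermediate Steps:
59*((Y - 2)² - 94) = 59*((4 - 2)² - 94) = 59*(2² - 94) = 59*(4 - 94) = 59*(-90) = -5310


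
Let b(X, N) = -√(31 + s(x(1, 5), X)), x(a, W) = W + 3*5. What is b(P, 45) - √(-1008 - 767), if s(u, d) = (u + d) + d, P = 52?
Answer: -√155 - 5*I*√71 ≈ -12.45 - 42.131*I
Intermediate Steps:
x(a, W) = 15 + W (x(a, W) = W + 15 = 15 + W)
s(u, d) = u + 2*d (s(u, d) = (d + u) + d = u + 2*d)
b(X, N) = -√(51 + 2*X) (b(X, N) = -√(31 + ((15 + 5) + 2*X)) = -√(31 + (20 + 2*X)) = -√(51 + 2*X))
b(P, 45) - √(-1008 - 767) = -√(51 + 2*52) - √(-1008 - 767) = -√(51 + 104) - √(-1775) = -√155 - 5*I*√71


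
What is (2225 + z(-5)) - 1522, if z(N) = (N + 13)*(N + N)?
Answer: 623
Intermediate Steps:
z(N) = 2*N*(13 + N) (z(N) = (13 + N)*(2*N) = 2*N*(13 + N))
(2225 + z(-5)) - 1522 = (2225 + 2*(-5)*(13 - 5)) - 1522 = (2225 + 2*(-5)*8) - 1522 = (2225 - 80) - 1522 = 2145 - 1522 = 623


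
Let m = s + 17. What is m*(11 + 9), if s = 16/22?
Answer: 3900/11 ≈ 354.55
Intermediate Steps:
s = 8/11 (s = 16*(1/22) = 8/11 ≈ 0.72727)
m = 195/11 (m = 8/11 + 17 = 195/11 ≈ 17.727)
m*(11 + 9) = 195*(11 + 9)/11 = (195/11)*20 = 3900/11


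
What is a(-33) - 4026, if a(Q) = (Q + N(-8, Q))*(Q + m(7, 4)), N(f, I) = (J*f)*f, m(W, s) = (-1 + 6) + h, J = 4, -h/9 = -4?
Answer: -2242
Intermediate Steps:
h = 36 (h = -9*(-4) = 36)
m(W, s) = 41 (m(W, s) = (-1 + 6) + 36 = 5 + 36 = 41)
N(f, I) = 4*f² (N(f, I) = (4*f)*f = 4*f²)
a(Q) = (41 + Q)*(256 + Q) (a(Q) = (Q + 4*(-8)²)*(Q + 41) = (Q + 4*64)*(41 + Q) = (Q + 256)*(41 + Q) = (256 + Q)*(41 + Q) = (41 + Q)*(256 + Q))
a(-33) - 4026 = (10496 + (-33)² + 297*(-33)) - 4026 = (10496 + 1089 - 9801) - 4026 = 1784 - 4026 = -2242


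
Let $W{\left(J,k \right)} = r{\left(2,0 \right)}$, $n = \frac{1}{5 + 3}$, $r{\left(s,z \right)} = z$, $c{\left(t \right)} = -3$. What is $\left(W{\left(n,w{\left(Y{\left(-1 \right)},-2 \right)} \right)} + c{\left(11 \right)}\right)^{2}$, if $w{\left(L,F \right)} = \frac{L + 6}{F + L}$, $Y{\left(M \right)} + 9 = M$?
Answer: $9$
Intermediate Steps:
$n = \frac{1}{8} \approx 0.125$
$Y{\left(M \right)} = -9 + M$
$w{\left(L,F \right)} = \frac{6 + L}{F + L}$
$W{\left(J,k \right)} = 0$
$\left(W{\left(n,w{\left(Y{\left(-1 \right)},-2 \right)} \right)} + c{\left(11 \right)}\right)^{2} = \left(0 - 3\right)^{2} = \left(-3\right)^{2} = 9$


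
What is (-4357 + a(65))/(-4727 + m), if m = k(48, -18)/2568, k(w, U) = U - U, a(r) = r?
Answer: 148/163 ≈ 0.90798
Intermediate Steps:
k(w, U) = 0
m = 0 (m = 0/2568 = 0*(1/2568) = 0)
(-4357 + a(65))/(-4727 + m) = (-4357 + 65)/(-4727 + 0) = -4292/(-4727) = -4292*(-1/4727) = 148/163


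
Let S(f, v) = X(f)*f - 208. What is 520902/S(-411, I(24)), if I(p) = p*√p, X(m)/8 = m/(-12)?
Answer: -260451/56411 ≈ -4.6170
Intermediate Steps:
X(m) = -2*m/3 (X(m) = 8*(m/(-12)) = 8*(m*(-1/12)) = 8*(-m/12) = -2*m/3)
I(p) = p^(3/2)
S(f, v) = -208 - 2*f²/3 (S(f, v) = (-2*f/3)*f - 208 = -2*f²/3 - 208 = -208 - 2*f²/3)
520902/S(-411, I(24)) = 520902/(-208 - ⅔*(-411)²) = 520902/(-208 - ⅔*168921) = 520902/(-208 - 112614) = 520902/(-112822) = 520902*(-1/112822) = -260451/56411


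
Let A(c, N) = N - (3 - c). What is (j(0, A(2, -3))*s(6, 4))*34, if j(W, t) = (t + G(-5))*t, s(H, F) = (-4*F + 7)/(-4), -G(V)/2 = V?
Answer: -1836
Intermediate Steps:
G(V) = -2*V
s(H, F) = -7/4 + F (s(H, F) = (7 - 4*F)*(-¼) = -7/4 + F)
A(c, N) = -3 + N + c (A(c, N) = N + (-3 + c) = -3 + N + c)
j(W, t) = t*(10 + t) (j(W, t) = (t - 2*(-5))*t = (t + 10)*t = (10 + t)*t = t*(10 + t))
(j(0, A(2, -3))*s(6, 4))*34 = (((-3 - 3 + 2)*(10 + (-3 - 3 + 2)))*(-7/4 + 4))*34 = (-4*(10 - 4)*(9/4))*34 = (-4*6*(9/4))*34 = -24*9/4*34 = -54*34 = -1836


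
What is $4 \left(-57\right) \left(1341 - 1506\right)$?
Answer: $37620$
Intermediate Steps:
$4 \left(-57\right) \left(1341 - 1506\right) = \left(-228\right) \left(-165\right) = 37620$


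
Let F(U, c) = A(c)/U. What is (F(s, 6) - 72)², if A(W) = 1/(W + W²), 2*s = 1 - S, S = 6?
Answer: 57168721/11025 ≈ 5185.4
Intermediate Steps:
s = -5/2 (s = (1 - 1*6)/2 = (1 - 6)/2 = (½)*(-5) = -5/2 ≈ -2.5000)
F(U, c) = 1/(U*c*(1 + c)) (F(U, c) = (1/(c*(1 + c)))/U = 1/(U*c*(1 + c)))
(F(s, 6) - 72)² = (1/(-5/2*6*(1 + 6)) - 72)² = (-⅖*⅙/7 - 72)² = (-⅖*⅙*⅐ - 72)² = (-1/105 - 72)² = (-7561/105)² = 57168721/11025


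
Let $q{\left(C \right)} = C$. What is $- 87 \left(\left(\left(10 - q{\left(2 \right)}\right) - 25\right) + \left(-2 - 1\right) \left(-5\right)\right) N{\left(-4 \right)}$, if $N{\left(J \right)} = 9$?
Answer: $1566$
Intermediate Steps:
$- 87 \left(\left(\left(10 - q{\left(2 \right)}\right) - 25\right) + \left(-2 - 1\right) \left(-5\right)\right) N{\left(-4 \right)} = - 87 \left(\left(\left(10 - 2\right) - 25\right) + \left(-2 - 1\right) \left(-5\right)\right) 9 = - 87 \left(\left(\left(10 - 2\right) - 25\right) - -15\right) 9 = - 87 \left(\left(8 - 25\right) + 15\right) 9 = - 87 \left(-17 + 15\right) 9 = \left(-87\right) \left(-2\right) 9 = 174 \cdot 9 = 1566$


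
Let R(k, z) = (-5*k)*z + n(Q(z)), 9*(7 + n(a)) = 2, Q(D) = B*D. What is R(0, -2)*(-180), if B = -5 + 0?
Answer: 1220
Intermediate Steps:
B = -5
Q(D) = -5*D
n(a) = -61/9 (n(a) = -7 + (⅑)*2 = -7 + 2/9 = -61/9)
R(k, z) = -61/9 - 5*k*z (R(k, z) = (-5*k)*z - 61/9 = -5*k*z - 61/9 = -61/9 - 5*k*z)
R(0, -2)*(-180) = (-61/9 - 5*0*(-2))*(-180) = (-61/9 + 0)*(-180) = -61/9*(-180) = 1220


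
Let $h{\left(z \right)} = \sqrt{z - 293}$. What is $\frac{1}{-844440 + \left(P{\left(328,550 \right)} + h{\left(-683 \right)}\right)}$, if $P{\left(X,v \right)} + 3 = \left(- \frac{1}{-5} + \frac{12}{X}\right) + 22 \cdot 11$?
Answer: $- \frac{141910148330}{119800655720535569} - \frac{672400 i \sqrt{61}}{119800655720535569} \approx -1.1846 \cdot 10^{-6} - 4.3836 \cdot 10^{-11} i$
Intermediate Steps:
$P{\left(X,v \right)} = \frac{1196}{5} + \frac{12}{X}$ ($P{\left(X,v \right)} = -3 + \left(\left(- \frac{1}{-5} + \frac{12}{X}\right) + 22 \cdot 11\right) = -3 + \left(\left(\left(-1\right) \left(- \frac{1}{5}\right) + \frac{12}{X}\right) + 242\right) = -3 + \left(\left(\frac{1}{5} + \frac{12}{X}\right) + 242\right) = -3 + \left(\frac{1211}{5} + \frac{12}{X}\right) = \frac{1196}{5} + \frac{12}{X}$)
$h{\left(z \right)} = \sqrt{-293 + z}$
$\frac{1}{-844440 + \left(P{\left(328,550 \right)} + h{\left(-683 \right)}\right)} = \frac{1}{-844440 + \left(\left(\frac{1196}{5} + \frac{12}{328}\right) + \sqrt{-293 - 683}\right)} = \frac{1}{-844440 + \left(\left(\frac{1196}{5} + 12 \cdot \frac{1}{328}\right) + \sqrt{-976}\right)} = \frac{1}{-844440 + \left(\left(\frac{1196}{5} + \frac{3}{82}\right) + 4 i \sqrt{61}\right)} = \frac{1}{-844440 + \left(\frac{98087}{410} + 4 i \sqrt{61}\right)} = \frac{1}{- \frac{346122313}{410} + 4 i \sqrt{61}}$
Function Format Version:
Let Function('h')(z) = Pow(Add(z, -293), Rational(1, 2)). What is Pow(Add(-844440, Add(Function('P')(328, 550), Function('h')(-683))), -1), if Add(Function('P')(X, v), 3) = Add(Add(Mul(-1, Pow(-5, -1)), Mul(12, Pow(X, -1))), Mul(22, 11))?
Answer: Add(Rational(-141910148330, 119800655720535569), Mul(Rational(-672400, 119800655720535569), I, Pow(61, Rational(1, 2)))) ≈ Add(-1.1846e-6, Mul(-4.3836e-11, I))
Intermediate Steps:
Function('P')(X, v) = Add(Rational(1196, 5), Mul(12, Pow(X, -1))) (Function('P')(X, v) = Add(-3, Add(Add(Mul(-1, Pow(-5, -1)), Mul(12, Pow(X, -1))), Mul(22, 11))) = Add(-3, Add(Add(Mul(-1, Rational(-1, 5)), Mul(12, Pow(X, -1))), 242)) = Add(-3, Add(Add(Rational(1, 5), Mul(12, Pow(X, -1))), 242)) = Add(-3, Add(Rational(1211, 5), Mul(12, Pow(X, -1)))) = Add(Rational(1196, 5), Mul(12, Pow(X, -1))))
Function('h')(z) = Pow(Add(-293, z), Rational(1, 2))
Pow(Add(-844440, Add(Function('P')(328, 550), Function('h')(-683))), -1) = Pow(Add(-844440, Add(Add(Rational(1196, 5), Mul(12, Pow(328, -1))), Pow(Add(-293, -683), Rational(1, 2)))), -1) = Pow(Add(-844440, Add(Add(Rational(1196, 5), Mul(12, Rational(1, 328))), Pow(-976, Rational(1, 2)))), -1) = Pow(Add(-844440, Add(Add(Rational(1196, 5), Rational(3, 82)), Mul(4, I, Pow(61, Rational(1, 2))))), -1) = Pow(Add(-844440, Add(Rational(98087, 410), Mul(4, I, Pow(61, Rational(1, 2))))), -1) = Pow(Add(Rational(-346122313, 410), Mul(4, I, Pow(61, Rational(1, 2)))), -1)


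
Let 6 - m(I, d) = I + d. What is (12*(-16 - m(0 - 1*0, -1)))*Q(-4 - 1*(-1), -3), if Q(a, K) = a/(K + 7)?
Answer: 207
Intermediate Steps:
Q(a, K) = a/(7 + K)
m(I, d) = 6 - I - d (m(I, d) = 6 - (I + d) = 6 + (-I - d) = 6 - I - d)
(12*(-16 - m(0 - 1*0, -1)))*Q(-4 - 1*(-1), -3) = (12*(-16 - (6 - (0 - 1*0) - 1*(-1))))*((-4 - 1*(-1))/(7 - 3)) = (12*(-16 - (6 - (0 + 0) + 1)))*((-4 + 1)/4) = (12*(-16 - (6 - 1*0 + 1)))*(-3*¼) = (12*(-16 - (6 + 0 + 1)))*(-¾) = (12*(-16 - 1*7))*(-¾) = (12*(-16 - 7))*(-¾) = (12*(-23))*(-¾) = -276*(-¾) = 207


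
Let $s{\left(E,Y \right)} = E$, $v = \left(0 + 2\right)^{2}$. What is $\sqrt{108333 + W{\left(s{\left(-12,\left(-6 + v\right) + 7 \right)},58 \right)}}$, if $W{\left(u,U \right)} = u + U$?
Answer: $\sqrt{108379} \approx 329.21$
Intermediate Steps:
$v = 4$ ($v = 2^{2} = 4$)
$W{\left(u,U \right)} = U + u$
$\sqrt{108333 + W{\left(s{\left(-12,\left(-6 + v\right) + 7 \right)},58 \right)}} = \sqrt{108333 + \left(58 - 12\right)} = \sqrt{108333 + 46} = \sqrt{108379}$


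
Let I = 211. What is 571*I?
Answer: 120481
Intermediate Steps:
571*I = 571*211 = 120481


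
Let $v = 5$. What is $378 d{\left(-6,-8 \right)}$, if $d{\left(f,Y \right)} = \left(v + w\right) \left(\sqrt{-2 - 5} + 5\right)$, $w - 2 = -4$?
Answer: $5670 + 1134 i \sqrt{7} \approx 5670.0 + 3000.3 i$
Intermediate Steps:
$w = -2$ ($w = 2 - 4 = -2$)
$d{\left(f,Y \right)} = 15 + 3 i \sqrt{7}$ ($d{\left(f,Y \right)} = \left(5 - 2\right) \left(\sqrt{-2 - 5} + 5\right) = 3 \left(\sqrt{-7} + 5\right) = 3 \left(i \sqrt{7} + 5\right) = 3 \left(5 + i \sqrt{7}\right) = 15 + 3 i \sqrt{7}$)
$378 d{\left(-6,-8 \right)} = 378 \left(15 + 3 i \sqrt{7}\right) = 5670 + 1134 i \sqrt{7}$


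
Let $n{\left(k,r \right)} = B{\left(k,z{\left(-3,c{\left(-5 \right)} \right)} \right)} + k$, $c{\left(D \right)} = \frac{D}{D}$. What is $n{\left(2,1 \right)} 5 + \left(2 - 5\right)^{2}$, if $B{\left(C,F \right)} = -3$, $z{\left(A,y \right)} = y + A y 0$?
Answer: $4$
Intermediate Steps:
$c{\left(D \right)} = 1$
$z{\left(A,y \right)} = y$ ($z{\left(A,y \right)} = y + 0 = y$)
$n{\left(k,r \right)} = -3 + k$
$n{\left(2,1 \right)} 5 + \left(2 - 5\right)^{2} = \left(-3 + 2\right) 5 + \left(2 - 5\right)^{2} = \left(-1\right) 5 + \left(-3\right)^{2} = -5 + 9 = 4$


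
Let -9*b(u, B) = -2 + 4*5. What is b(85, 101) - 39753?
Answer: -39755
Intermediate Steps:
b(u, B) = -2 (b(u, B) = -(-2 + 4*5)/9 = -(-2 + 20)/9 = -1/9*18 = -2)
b(85, 101) - 39753 = -2 - 39753 = -39755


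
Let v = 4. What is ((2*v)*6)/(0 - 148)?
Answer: -12/37 ≈ -0.32432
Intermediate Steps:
((2*v)*6)/(0 - 148) = ((2*4)*6)/(0 - 148) = (8*6)/(-148) = -1/148*48 = -12/37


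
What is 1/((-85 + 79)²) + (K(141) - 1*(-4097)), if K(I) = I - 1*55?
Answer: 150589/36 ≈ 4183.0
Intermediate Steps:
K(I) = -55 + I (K(I) = I - 55 = -55 + I)
1/((-85 + 79)²) + (K(141) - 1*(-4097)) = 1/((-85 + 79)²) + ((-55 + 141) - 1*(-4097)) = 1/((-6)²) + (86 + 4097) = 1/36 + 4183 = 150589/36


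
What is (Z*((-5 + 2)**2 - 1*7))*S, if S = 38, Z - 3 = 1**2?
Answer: 304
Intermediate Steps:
Z = 4 (Z = 3 + 1**2 = 3 + 1 = 4)
(Z*((-5 + 2)**2 - 1*7))*S = (4*((-5 + 2)**2 - 1*7))*38 = (4*((-3)**2 - 7))*38 = (4*(9 - 7))*38 = (4*2)*38 = 8*38 = 304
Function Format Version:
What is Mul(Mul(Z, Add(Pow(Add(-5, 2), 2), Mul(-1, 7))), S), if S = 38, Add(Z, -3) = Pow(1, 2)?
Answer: 304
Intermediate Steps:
Z = 4 (Z = Add(3, Pow(1, 2)) = Add(3, 1) = 4)
Mul(Mul(Z, Add(Pow(Add(-5, 2), 2), Mul(-1, 7))), S) = Mul(Mul(4, Add(Pow(Add(-5, 2), 2), Mul(-1, 7))), 38) = Mul(Mul(4, Add(Pow(-3, 2), -7)), 38) = Mul(Mul(4, Add(9, -7)), 38) = Mul(Mul(4, 2), 38) = Mul(8, 38) = 304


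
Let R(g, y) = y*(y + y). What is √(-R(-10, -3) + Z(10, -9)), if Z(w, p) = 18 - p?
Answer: 3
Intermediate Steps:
R(g, y) = 2*y² (R(g, y) = y*(2*y) = 2*y²)
√(-R(-10, -3) + Z(10, -9)) = √(-2*(-3)² + (18 - 1*(-9))) = √(-2*9 + (18 + 9)) = √(-1*18 + 27) = √(-18 + 27) = √9 = 3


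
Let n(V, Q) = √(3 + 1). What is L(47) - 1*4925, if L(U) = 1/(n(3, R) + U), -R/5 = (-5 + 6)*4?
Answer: -241324/49 ≈ -4925.0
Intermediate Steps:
R = -20 (R = -5*(-5 + 6)*4 = -5*4 = -20)
n(V, Q) = 2 (n(V, Q) = √4 = 2)
L(U) = 1/(2 + U)
L(47) - 1*4925 = 1/(2 + 47) - 1*4925 = 1/49 - 4925 = -241324/49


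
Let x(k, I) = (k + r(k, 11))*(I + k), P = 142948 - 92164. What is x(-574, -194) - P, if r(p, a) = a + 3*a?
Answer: 356256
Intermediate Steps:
r(p, a) = 4*a
P = 50784
x(k, I) = (44 + k)*(I + k) (x(k, I) = (k + 4*11)*(I + k) = (k + 44)*(I + k) = (44 + k)*(I + k))
x(-574, -194) - P = ((-574)² + 44*(-194) + 44*(-574) - 194*(-574)) - 1*50784 = (329476 - 8536 - 25256 + 111356) - 50784 = 407040 - 50784 = 356256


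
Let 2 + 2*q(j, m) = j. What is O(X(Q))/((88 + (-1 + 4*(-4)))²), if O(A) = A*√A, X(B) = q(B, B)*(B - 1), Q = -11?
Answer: 78*√78/5041 ≈ 0.13665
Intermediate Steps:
q(j, m) = -1 + j/2
X(B) = (-1 + B)*(-1 + B/2) (X(B) = (-1 + B/2)*(B - 1) = (-1 + B/2)*(-1 + B) = (-1 + B)*(-1 + B/2))
O(A) = A^(3/2)
O(X(Q))/((88 + (-1 + 4*(-4)))²) = ((-1 - 11)*(-2 - 11)/2)^(3/2)/((88 + (-1 + 4*(-4)))²) = ((½)*(-12)*(-13))^(3/2)/((88 + (-1 - 16))²) = 78^(3/2)/((88 - 17)²) = (78*√78)/(71²) = (78*√78)/5041 = (78*√78)*(1/5041) = 78*√78/5041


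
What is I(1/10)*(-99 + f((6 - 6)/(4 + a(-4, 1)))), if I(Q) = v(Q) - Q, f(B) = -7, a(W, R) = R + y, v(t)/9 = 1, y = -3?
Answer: -4717/5 ≈ -943.40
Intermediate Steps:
v(t) = 9 (v(t) = 9*1 = 9)
a(W, R) = -3 + R (a(W, R) = R - 3 = -3 + R)
I(Q) = 9 - Q
I(1/10)*(-99 + f((6 - 6)/(4 + a(-4, 1)))) = (9 - 1/10)*(-99 - 7) = (9 - 1*⅒)*(-106) = (9 - ⅒)*(-106) = (89/10)*(-106) = -4717/5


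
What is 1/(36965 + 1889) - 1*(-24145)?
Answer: 938129831/38854 ≈ 24145.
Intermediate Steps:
1/(36965 + 1889) - 1*(-24145) = 1/38854 + 24145 = 938129831/38854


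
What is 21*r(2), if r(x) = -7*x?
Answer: -294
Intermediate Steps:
21*r(2) = 21*(-7*2) = 21*(-14) = -294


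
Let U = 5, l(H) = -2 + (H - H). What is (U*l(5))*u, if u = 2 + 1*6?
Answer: -80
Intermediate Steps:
u = 8 (u = 2 + 6 = 8)
l(H) = -2 (l(H) = -2 + 0 = -2)
(U*l(5))*u = (5*(-2))*8 = -10*8 = -80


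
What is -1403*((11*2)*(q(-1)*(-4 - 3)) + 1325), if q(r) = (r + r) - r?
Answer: -2075037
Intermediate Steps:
q(r) = r (q(r) = 2*r - r = r)
-1403*((11*2)*(q(-1)*(-4 - 3)) + 1325) = -1403*((11*2)*(-(-4 - 3)) + 1325) = -1403*(22*(-1*(-7)) + 1325) = -1403*(22*7 + 1325) = -1403*(154 + 1325) = -1403*1479 = -2075037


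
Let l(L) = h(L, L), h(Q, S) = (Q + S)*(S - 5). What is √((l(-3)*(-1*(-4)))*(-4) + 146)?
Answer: I*√622 ≈ 24.94*I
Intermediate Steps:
h(Q, S) = (-5 + S)*(Q + S) (h(Q, S) = (Q + S)*(-5 + S) = (-5 + S)*(Q + S))
l(L) = -10*L + 2*L² (l(L) = L² - 5*L - 5*L + L*L = L² - 5*L - 5*L + L² = -10*L + 2*L²)
√((l(-3)*(-1*(-4)))*(-4) + 146) = √(((2*(-3)*(-5 - 3))*(-1*(-4)))*(-4) + 146) = √(((2*(-3)*(-8))*4)*(-4) + 146) = √((48*4)*(-4) + 146) = √(192*(-4) + 146) = √(-768 + 146) = √(-622) = I*√622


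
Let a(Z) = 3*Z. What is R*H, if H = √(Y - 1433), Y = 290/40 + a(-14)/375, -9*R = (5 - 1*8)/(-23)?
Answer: -I*√3564655/3450 ≈ -0.54725*I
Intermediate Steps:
R = -1/69 (R = -(5 - 1*8)/(9*(-23)) = -(5 - 8)*(-1)/(9*23) = -(-1)*(-1)/(3*23) = -⅑*3/23 = -1/69 ≈ -0.014493)
Y = 3569/500 (Y = 290/40 + (3*(-14))/375 = 290*(1/40) - 42*1/375 = 29/4 - 14/125 = 3569/500 ≈ 7.1380)
H = I*√3564655/50 (H = √(3569/500 - 1433) = √(-712931/500) = I*√3564655/50 ≈ 37.761*I)
R*H = -I*√3564655/3450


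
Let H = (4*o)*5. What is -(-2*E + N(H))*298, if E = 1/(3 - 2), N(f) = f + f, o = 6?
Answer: -70924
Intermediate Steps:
H = 120 (H = (4*6)*5 = 24*5 = 120)
N(f) = 2*f
E = 1 (E = 1/1 = 1)
-(-2*E + N(H))*298 = -(-2*1 + 2*120)*298 = -(-2 + 240)*298 = -238*298 = -1*70924 = -70924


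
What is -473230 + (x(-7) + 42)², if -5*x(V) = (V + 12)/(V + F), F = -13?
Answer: -188584719/400 ≈ -4.7146e+5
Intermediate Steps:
x(V) = -(12 + V)/(5*(-13 + V)) (x(V) = -(V + 12)/(5*(V - 13)) = -(12 + V)/(5*(-13 + V)))
-473230 + (x(-7) + 42)² = -473230 + ((-12 - 1*(-7))/(5*(-13 - 7)) + 42)² = -473230 + ((⅕)*(-12 + 7)/(-20) + 42)² = -473230 + ((⅕)*(-1/20)*(-5) + 42)² = -473230 + (1/20 + 42)² = -473230 + (841/20)² = -473230 + 707281/400 = -188584719/400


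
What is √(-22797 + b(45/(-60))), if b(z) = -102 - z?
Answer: 3*I*√10177/2 ≈ 151.32*I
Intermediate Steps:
√(-22797 + b(45/(-60))) = √(-22797 + (-102 - 45/(-60))) = √(-22797 + (-102 - 45*(-1)/60)) = √(-22797 + (-102 - 1*(-¾))) = √(-22797 + (-102 + ¾)) = √(-22797 - 405/4) = √(-91593/4) = 3*I*√10177/2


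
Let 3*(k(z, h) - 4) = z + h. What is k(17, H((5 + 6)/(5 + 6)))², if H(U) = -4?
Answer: 625/9 ≈ 69.444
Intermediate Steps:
k(z, h) = 4 + h/3 + z/3 (k(z, h) = 4 + (z + h)/3 = 4 + (h + z)/3 = 4 + (h/3 + z/3) = 4 + h/3 + z/3)
k(17, H((5 + 6)/(5 + 6)))² = (4 + (⅓)*(-4) + (⅓)*17)² = (4 - 4/3 + 17/3)² = (25/3)² = 625/9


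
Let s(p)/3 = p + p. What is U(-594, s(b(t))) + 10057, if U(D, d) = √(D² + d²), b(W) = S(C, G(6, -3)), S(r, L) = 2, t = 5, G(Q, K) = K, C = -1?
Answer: 10057 + 6*√9805 ≈ 10651.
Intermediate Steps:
b(W) = 2
s(p) = 6*p (s(p) = 3*(p + p) = 3*(2*p) = 6*p)
U(-594, s(b(t))) + 10057 = √((-594)² + (6*2)²) + 10057 = √(352836 + 12²) + 10057 = √(352836 + 144) + 10057 = √352980 + 10057 = 6*√9805 + 10057 = 10057 + 6*√9805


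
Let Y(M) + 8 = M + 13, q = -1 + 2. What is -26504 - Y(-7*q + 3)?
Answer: -26505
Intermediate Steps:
q = 1
Y(M) = 5 + M (Y(M) = -8 + (M + 13) = -8 + (13 + M) = 5 + M)
-26504 - Y(-7*q + 3) = -26504 - (5 + (-7*1 + 3)) = -26504 - (5 + (-7 + 3)) = -26504 - (5 - 4) = -26504 - 1*1 = -26504 - 1 = -26505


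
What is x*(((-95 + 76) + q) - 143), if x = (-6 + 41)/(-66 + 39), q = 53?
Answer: 3815/27 ≈ 141.30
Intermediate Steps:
x = -35/27 (x = 35/(-27) = 35*(-1/27) = -35/27 ≈ -1.2963)
x*(((-95 + 76) + q) - 143) = -35*(((-95 + 76) + 53) - 143)/27 = -35*((-19 + 53) - 143)/27 = -35*(34 - 143)/27 = -35/27*(-109) = 3815/27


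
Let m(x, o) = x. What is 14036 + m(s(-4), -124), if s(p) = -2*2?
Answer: 14032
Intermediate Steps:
s(p) = -4
14036 + m(s(-4), -124) = 14036 - 4 = 14032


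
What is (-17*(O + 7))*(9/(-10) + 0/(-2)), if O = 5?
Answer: 918/5 ≈ 183.60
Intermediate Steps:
(-17*(O + 7))*(9/(-10) + 0/(-2)) = (-17*(5 + 7))*(9/(-10) + 0/(-2)) = (-17*12)*(9*(-⅒) + 0*(-½)) = -204*(-9/10 + 0) = -204*(-9/10) = 918/5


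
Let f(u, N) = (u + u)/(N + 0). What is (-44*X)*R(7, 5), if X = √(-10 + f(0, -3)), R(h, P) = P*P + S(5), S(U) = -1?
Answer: -1056*I*√10 ≈ -3339.4*I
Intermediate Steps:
R(h, P) = -1 + P² (R(h, P) = P*P - 1 = P² - 1 = -1 + P²)
f(u, N) = 2*u/N (f(u, N) = (2*u)/N = 2*u/N)
X = I*√10 (X = √(-10 + 2*0/(-3)) = √(-10 + 2*0*(-⅓)) = √(-10 + 0) = √(-10) = I*√10 ≈ 3.1623*I)
(-44*X)*R(7, 5) = (-44*I*√10)*(-1 + 5²) = (-44*I*√10)*(-1 + 25) = -44*I*√10*24 = -1056*I*√10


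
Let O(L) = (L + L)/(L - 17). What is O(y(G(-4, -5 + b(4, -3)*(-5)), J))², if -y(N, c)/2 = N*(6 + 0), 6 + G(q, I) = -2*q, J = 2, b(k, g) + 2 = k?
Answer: 2304/1681 ≈ 1.3706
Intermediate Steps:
b(k, g) = -2 + k
G(q, I) = -6 - 2*q
y(N, c) = -12*N (y(N, c) = -2*N*(6 + 0) = -2*N*6 = -12*N)
O(L) = 2*L/(-17 + L) (O(L) = (2*L)/(-17 + L) = 2*L/(-17 + L))
O(y(G(-4, -5 + b(4, -3)*(-5)), J))² = (2*(-12*(-6 - 2*(-4)))/(-17 - 12*(-6 - 2*(-4))))² = (2*(-12*(-6 + 8))/(-17 - 12*(-6 + 8)))² = (2*(-12*2)/(-17 - 12*2))² = (2*(-24)/(-17 - 24))² = (2*(-24)/(-41))² = (2*(-24)*(-1/41))² = (48/41)² = 2304/1681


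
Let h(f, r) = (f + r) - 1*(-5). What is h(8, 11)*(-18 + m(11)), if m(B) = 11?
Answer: -168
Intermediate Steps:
h(f, r) = 5 + f + r (h(f, r) = (f + r) + 5 = 5 + f + r)
h(8, 11)*(-18 + m(11)) = (5 + 8 + 11)*(-18 + 11) = 24*(-7) = -168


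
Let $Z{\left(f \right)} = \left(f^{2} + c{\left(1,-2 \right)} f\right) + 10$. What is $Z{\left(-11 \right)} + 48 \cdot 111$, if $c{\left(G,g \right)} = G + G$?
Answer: $5437$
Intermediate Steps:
$c{\left(G,g \right)} = 2 G$
$Z{\left(f \right)} = 10 + f^{2} + 2 f$ ($Z{\left(f \right)} = \left(f^{2} + 2 \cdot 1 f\right) + 10 = \left(f^{2} + 2 f\right) + 10 = 10 + f^{2} + 2 f$)
$Z{\left(-11 \right)} + 48 \cdot 111 = \left(10 + \left(-11\right)^{2} + 2 \left(-11\right)\right) + 48 \cdot 111 = \left(10 + 121 - 22\right) + 5328 = 109 + 5328 = 5437$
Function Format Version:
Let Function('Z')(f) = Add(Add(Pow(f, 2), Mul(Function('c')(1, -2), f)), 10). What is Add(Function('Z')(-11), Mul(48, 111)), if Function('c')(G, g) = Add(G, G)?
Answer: 5437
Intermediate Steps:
Function('c')(G, g) = Mul(2, G)
Function('Z')(f) = Add(10, Pow(f, 2), Mul(2, f)) (Function('Z')(f) = Add(Add(Pow(f, 2), Mul(Mul(2, 1), f)), 10) = Add(Add(Pow(f, 2), Mul(2, f)), 10) = Add(10, Pow(f, 2), Mul(2, f)))
Add(Function('Z')(-11), Mul(48, 111)) = Add(Add(10, Pow(-11, 2), Mul(2, -11)), Mul(48, 111)) = Add(Add(10, 121, -22), 5328) = Add(109, 5328) = 5437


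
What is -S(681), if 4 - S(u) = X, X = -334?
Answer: -338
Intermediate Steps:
S(u) = 338 (S(u) = 4 - 1*(-334) = 4 + 334 = 338)
-S(681) = -1*338 = -338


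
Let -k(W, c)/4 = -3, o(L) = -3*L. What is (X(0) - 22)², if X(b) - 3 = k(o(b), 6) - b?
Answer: 49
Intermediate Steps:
k(W, c) = 12 (k(W, c) = -4*(-3) = 12)
X(b) = 15 - b (X(b) = 3 + (12 - b) = 15 - b)
(X(0) - 22)² = ((15 - 1*0) - 22)² = ((15 + 0) - 22)² = (15 - 22)² = (-7)² = 49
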